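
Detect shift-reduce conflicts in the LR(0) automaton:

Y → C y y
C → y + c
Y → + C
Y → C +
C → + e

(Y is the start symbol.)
No shift-reduce conflicts

A shift-reduce conflict occurs when an LR(0) state has both:
  - a complete (reduce) item [A → α .] (dot at the end), and
  - a shift item [B → β . c γ] (dot before a terminal).

Augment with Y' → Y and build the canonical LR(0) collection (I0 = CLOSURE({[Y' → . Y]}), then GOTO on every symbol after a dot until no new states appear). It has 13 states:
  I0: { [C → . + e], [C → . y + c], [Y → . + C], [Y → . C +], [Y → . C y y], [Y' → . Y] }  — shift
  I1: { [C → + . e], [C → . + e], [C → . y + c], [Y → + . C] }  — shift
  I2: { [Y → C . +], [Y → C . y y] }  — shift
  I3: { [Y' → Y .] }  — accept
  I4: { [C → y . + c] }  — shift
  I5: { [C → y + . c] }  — shift
  I6: { [C → y + c .] }  — reduce
  I7: { [Y → C + .] }  — reduce
  I8: { [Y → C y . y] }  — shift
  I9: { [Y → C y y .] }  — reduce
  I10: { [C → + . e] }  — shift
  I11: { [Y → + C .] }  — reduce
  I12: { [C → + e .] }  — reduce

No state contains both a complete item and a shift item.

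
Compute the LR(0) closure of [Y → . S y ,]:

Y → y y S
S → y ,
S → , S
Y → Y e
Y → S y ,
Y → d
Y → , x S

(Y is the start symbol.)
{ [S → . , S], [S → . y ,], [Y → . S y ,] }

To compute CLOSURE, for each item [A → α.Bβ] where B is a non-terminal, add [B → .γ] for all productions B → γ; repeat for the newly added items until nothing changes.

Start with: [Y → . S y ,]
  [Y → . S y ,] has the dot before S: add [S → . y ,], [S → . , S]
No further items can be added.

CLOSURE = { [S → . , S], [S → . y ,], [Y → . S y ,] }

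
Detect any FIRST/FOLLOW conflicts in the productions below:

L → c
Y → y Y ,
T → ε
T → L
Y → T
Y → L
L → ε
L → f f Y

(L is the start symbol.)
No FIRST/FOLLOW conflicts.

A FIRST/FOLLOW conflict occurs when a non-terminal N has a nullable alternative N → β (β ⇒* ε) and another alternative N → α with FIRST(α) ∩ FOLLOW(N) ≠ ∅: on such a lookahead the parser cannot decide between expanding α and letting N vanish via β.

Nullable non-terminals: L, T, Y.
FIRST sets used below: FIRST(L) = { 'c', 'f', ε }, FIRST(T) = { 'c', 'f', ε }

L: nullable alternative(s) L → ε; FOLLOW(L) = { $, ',' }
  L → c: FIRST \ {ε} = { 'c' } — disjoint from FOLLOW(L)
  L → ε: FIRST \ {ε} = { } — this is the only nullable alternative, skip
  L → f f Y: FIRST \ {ε} = { 'f' } — disjoint from FOLLOW(L)

T: nullable alternative(s) T → ε, T → L; FOLLOW(T) = { $, ',' }
  T → ε: FIRST \ {ε} = { } — disjoint from FOLLOW(T)
  T → L: FIRST \ {ε} = { 'c', 'f' } — disjoint from FOLLOW(T)

Y: nullable alternative(s) Y → T, Y → L; FOLLOW(Y) = { $, ',' }
  Y → y Y ,: FIRST \ {ε} = { 'y' } — disjoint from FOLLOW(Y)
  Y → T: FIRST \ {ε} = { 'c', 'f' } — disjoint from FOLLOW(Y)
  Y → L: FIRST \ {ε} = { 'c', 'f' } — disjoint from FOLLOW(Y)

No FIRST/FOLLOW conflicts found.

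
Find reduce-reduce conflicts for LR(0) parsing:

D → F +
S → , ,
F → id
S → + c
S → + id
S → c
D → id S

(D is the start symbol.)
No reduce-reduce conflicts

Augment with D' → D and build the canonical LR(0) collection (I0 = CLOSURE({[D' → . D]}), then GOTO on every symbol after a dot until no new states appear). It has 12 states:
  I0: { [D → . F +], [D → . id S], [D' → . D], [F → . id] }  — shift
  I1: { [D' → D .] }  — accept
  I2: { [D → F . +] }  — shift
  I3: { [D → id . S], [F → id .], [S → . + c], [S → . + id], [S → . , ,], [S → . c] }  — shift, reduce
  I4: { [S → + . c], [S → + . id] }  — shift
  I5: { [S → , . ,] }  — shift
  I6: { [D → id S .] }  — reduce
  I7: { [S → c .] }  — reduce
  I8: { [S → , , .] }  — reduce
  I9: { [S → + c .] }  — reduce
  I10: { [S → + id .] }  — reduce
  I11: { [D → F + .] }  — reduce

No state contains more than one complete item.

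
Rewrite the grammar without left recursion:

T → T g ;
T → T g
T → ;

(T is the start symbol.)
T → ; T'
T' → g ; T'
T' → g T'
T' → ε

T is directly left-recursive. The standard transformation for
  A → A α₁ | ... | A α_m | β₁ | ... | β_n
is
  A  → β₁ A' | ... | β_n A'
  A' → α₁ A' | ... | α_m A' | ε

T → ; becomes T → ; T'
T → T g ; becomes T' → g ; T'
T → T g becomes T' → g T'
Add T' → ε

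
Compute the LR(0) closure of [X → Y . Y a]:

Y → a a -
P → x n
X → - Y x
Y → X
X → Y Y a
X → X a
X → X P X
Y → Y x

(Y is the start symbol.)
{ [X → . - Y x], [X → . X P X], [X → . X a], [X → . Y Y a], [X → Y . Y a], [Y → . X], [Y → . Y x], [Y → . a a -] }

Start with: [X → Y . Y a]
  [X → Y . Y a] has the dot before Y: add [Y → . a a -], [Y → . X], [Y → . Y x]
  [Y → . X] has the dot before X: add [X → . - Y x], [X → . Y Y a], [X → . X a], [X → . X P X]
No further items can be added.

CLOSURE = { [X → . - Y x], [X → . X P X], [X → . X a], [X → . Y Y a], [X → Y . Y a], [Y → . X], [Y → . Y x], [Y → . a a -] }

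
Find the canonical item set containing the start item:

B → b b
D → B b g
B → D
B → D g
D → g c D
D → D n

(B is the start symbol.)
First, augment the grammar with B' → B
I₀ = CLOSURE({ [B' → . B] }):
  [B' → . B] has the dot before B: add [B → . b b], [B → . D], [B → . D g]
  [B → . D] has the dot before D: add [D → . B b g], [D → . g c D], [D → . D n]
No further items can be added.

I₀ = { [B → . D g], [B → . D], [B → . b b], [B' → . B], [D → . B b g], [D → . D n], [D → . g c D] }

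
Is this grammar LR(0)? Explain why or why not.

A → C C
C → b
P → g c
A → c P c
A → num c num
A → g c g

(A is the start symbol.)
Yes, the grammar is LR(0)

A grammar is LR(0) if no state in the canonical LR(0) collection has:
  - both a shift item (dot before a terminal) and a complete item (shift-reduce conflict), or
  - two or more complete items (reduce-reduce conflict; the accept item [A' → A .] counts as a complete item here).

Augment with A' → A and build the canonical LR(0) collection (I0 = CLOSURE({[A' → . A]}), then GOTO on every symbol after a dot until no new states appear). It has 16 states:
  I0: { [A → . C C], [A → . c P c], [A → . g c g], [A → . num c num], [A' → . A], [C → . b] }  — shift
  I1: { [A' → A .] }  — accept
  I2: { [A → C . C], [C → . b] }  — shift
  I3: { [C → b .] }  — reduce
  I4: { [A → c . P c], [P → . g c] }  — shift
  I5: { [A → g . c g] }  — shift
  I6: { [A → num . c num] }  — shift
  I7: { [A → num c . num] }  — shift
  I8: { [A → num c num .] }  — reduce
  I9: { [A → g c . g] }  — shift
  I10: { [A → g c g .] }  — reduce
  I11: { [A → c P . c] }  — shift
  I12: { [P → g . c] }  — shift
  I13: { [P → g c .] }  — reduce
  I14: { [A → c P c .] }  — reduce
  I15: { [A → C C .] }  — reduce

Every state is either a pure shift/goto state or contains exactly one complete item and nothing to shift — no conflicts. The grammar is LR(0).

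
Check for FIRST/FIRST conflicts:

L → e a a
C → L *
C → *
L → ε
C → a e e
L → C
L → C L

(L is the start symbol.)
A FIRST/FIRST conflict occurs when two productions N → α and N → β for the same non-terminal have FIRST(α) ∩ FIRST(β) ≠ ∅ (with ε ∈ FIRST of a nullable right-hand side, so two nullable alternatives also conflict).

FIRST sets of the non-terminals at (or reachable through a nullable prefix from) the front of some alternative:
  FIRST(C) = { '*', 'a', 'e' }
  FIRST(L) = { '*', 'a', 'e', ε }

Productions for L:
  L → e a a: FIRST = { 'e' }
  L → ε: FIRST = { ε }
  L → C: FIRST = { '*', 'a', 'e' }
  L → C L: FIRST = { '*', 'a', 'e' }
Productions for C:
  C → L *: FIRST = { '*', 'a', 'e' }
  C → *: FIRST = { '*' }
  C → a e e: FIRST = { 'a' }

Conflict for L: L → e a a and L → C
  Overlap: { 'e' }
Conflict for L: L → e a a and L → C L
  Overlap: { 'e' }
Conflict for L: L → C and L → C L
  Overlap: { '*', 'a', 'e' }
Conflict for C: C → L * and C → *
  Overlap: { '*' }
Conflict for C: C → L * and C → a e e
  Overlap: { 'a' }

Answer: Yes. L → e a a / L → C on { 'e' }; L → e a a / L → C L on { 'e' }; L → C / L → C L on { '*', 'a', 'e' }; C → L '*' / C → '*' on { '*' }; C → L '*' / C → a e e on { 'a' }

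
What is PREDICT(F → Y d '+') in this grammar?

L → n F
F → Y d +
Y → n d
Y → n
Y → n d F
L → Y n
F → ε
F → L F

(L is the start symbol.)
PREDICT(F → Y d '+') = (FIRST(RHS) \ {ε}) ∪ (FOLLOW(F) if ε ∈ FIRST(RHS), i.e. RHS ⇒* ε)
FIRST(Y) = { 'n' }
FIRST(Y d '+') = { 'n' }
ε ∉ FIRST(Y d '+'), so FOLLOW(F) is not added.
PREDICT(F → Y d '+') = { 'n' }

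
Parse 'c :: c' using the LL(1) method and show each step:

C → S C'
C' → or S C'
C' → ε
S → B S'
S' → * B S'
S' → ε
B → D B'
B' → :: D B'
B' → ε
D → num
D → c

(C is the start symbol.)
Stack is shown with the top on the left.

Stack            Input     Action
---------------------------------
C $              c :: c $  output C → S C'
S C' $           c :: c $  output S → B S'
B S' C' $        c :: c $  output B → D B'
D B' S' C' $     c :: c $  output D → c
c B' S' C' $     c :: c $  match 'c'
B' S' C' $       :: c $    output B' → :: D B'
:: D B' S' C' $  :: c $    match '::'
D B' S' C' $     c $       output D → c
c B' S' C' $     c $       match 'c'
B' S' C' $       $         output B' → ε
S' C' $          $         output S' → ε
C' $             $         output C' → ε
$                $         accept

The string is accepted.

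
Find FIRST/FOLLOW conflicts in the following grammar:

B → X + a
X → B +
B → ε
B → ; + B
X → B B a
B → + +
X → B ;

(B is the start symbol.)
Yes. B → X '+' a with FOLLOW(B) on { '+', ';', 'a' }; B → ';' '+' B with FOLLOW(B) on { ';' }; B → '+' '+' with FOLLOW(B) on { '+' }

Nullable non-terminals: B.
FIRST sets used below: FIRST(X) = { '+', ';', 'a' }

B: nullable alternative(s) B → ε; FOLLOW(B) = { $, '+', ';', 'a' }
  B → X + a: FIRST \ {ε} = { '+', ';', 'a' } — overlaps FOLLOW(B) on { '+', ';', 'a' }: CONFLICT
  B → ε: FIRST \ {ε} = { } — this is the only nullable alternative, skip
  B → ; + B: FIRST \ {ε} = { ';' } — overlaps FOLLOW(B) on { ';' }: CONFLICT
  B → + +: FIRST \ {ε} = { '+' } — overlaps FOLLOW(B) on { '+' }: CONFLICT

X has no nullable alternative, so no FIRST/FOLLOW check is needed there.

So the grammar has 3 FIRST/FOLLOW conflicts (marked CONFLICT above).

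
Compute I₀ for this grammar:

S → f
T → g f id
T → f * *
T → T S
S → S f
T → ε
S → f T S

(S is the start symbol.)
{ [S → . S f], [S → . f T S], [S → . f], [S' → . S] }

First, augment the grammar with S' → S
I₀ = CLOSURE({ [S' → . S] }):
  [S' → . S] has the dot before S: add [S → . f], [S → . S f], [S → . f T S]
No further items can be added.

I₀ = { [S → . S f], [S → . f T S], [S → . f], [S' → . S] }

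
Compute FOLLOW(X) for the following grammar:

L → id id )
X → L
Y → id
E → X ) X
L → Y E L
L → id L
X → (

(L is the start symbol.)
In E → X ) X: X is followed by ')' X, add FIRST(')' X) \ {ε} = { ')' }
In E → X ) X: X is at the end, add FOLLOW(E)

The FOLLOW sets referred to above (computed the same way, to a fixed point):
  FOLLOW(E) = { 'id' }

Taking the union: FOLLOW(X) = { ')', 'id' }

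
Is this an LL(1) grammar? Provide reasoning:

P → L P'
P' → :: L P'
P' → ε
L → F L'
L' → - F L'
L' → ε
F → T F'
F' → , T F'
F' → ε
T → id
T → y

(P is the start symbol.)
A grammar is LL(1) if for each non-terminal N with multiple productions, the predict sets of those productions are pairwise disjoint, where PREDICT(N → α) = (FIRST(α) \ {ε}) ∪ (FOLLOW(N) if α ⇒* ε).

Relevant sets:
  FOLLOW(P') = { $ }
  FOLLOW(L') = { $, '::' }
  FOLLOW(F') = { $, '-', '::' }

For P':
  PREDICT(P' → :: L P') = { '::' }
  PREDICT(P' → ε) = { $ }
For L':
  PREDICT(L' → '-' F L') = { '-' }
  PREDICT(L' → ε) = { $, '::' }
For F':
  PREDICT(F' → ',' T F') = { ',' }
  PREDICT(F' → ε) = { $, '-', '::' }
For T:
  PREDICT(T → id) = { 'id' }
  PREDICT(T → y) = { 'y' }
P, L, F have a single production, so nothing to check there.

All predict sets are disjoint. The grammar IS LL(1).

Answer: Yes, the grammar is LL(1).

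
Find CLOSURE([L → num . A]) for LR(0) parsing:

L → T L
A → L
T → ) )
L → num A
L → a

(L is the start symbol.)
{ [A → . L], [L → . T L], [L → . a], [L → . num A], [L → num . A], [T → . ) )] }

Start with: [L → num . A]
  [L → num . A] has the dot before A: add [A → . L]
  [A → . L] has the dot before L: add [L → . T L], [L → . num A], [L → . a]
  [L → . T L] has the dot before T: add [T → . ) )]
No further items can be added.

CLOSURE = { [A → . L], [L → . T L], [L → . a], [L → . num A], [L → num . A], [T → . ) )] }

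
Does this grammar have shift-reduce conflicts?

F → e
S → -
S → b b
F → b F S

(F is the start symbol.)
No shift-reduce conflicts

Augment with F' → F and build the canonical LR(0) collection (I0 = CLOSURE({[F' → . F]}), then GOTO on every symbol after a dot until no new states appear). It has 9 states:
  I0: { [F → . b F S], [F → . e], [F' → . F] }  — shift
  I1: { [F' → F .] }  — accept
  I2: { [F → . b F S], [F → . e], [F → b . F S] }  — shift
  I3: { [F → e .] }  — reduce
  I4: { [F → b F . S], [S → . -], [S → . b b] }  — shift
  I5: { [S → - .] }  — reduce
  I6: { [F → b F S .] }  — reduce
  I7: { [S → b . b] }  — shift
  I8: { [S → b b .] }  — reduce

No state contains both a complete item and a shift item.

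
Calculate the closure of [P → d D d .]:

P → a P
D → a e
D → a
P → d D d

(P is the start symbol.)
Start with: [P → d D d .]
The dot is at the end, so nothing is added.

CLOSURE = { [P → d D d .] }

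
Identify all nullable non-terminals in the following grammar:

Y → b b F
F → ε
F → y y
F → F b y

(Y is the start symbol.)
A non-terminal is nullable if it can derive ε (the empty string): either it has an ε-production, or it has a production whose right-hand side consists entirely of nullable non-terminals.

ε-productions: F → ε
So F is immediately nullable.
No further non-terminal can be added: every production for the remaining non-terminals contains a terminal or a non-nullable non-terminal.
Nullable = { 'F' }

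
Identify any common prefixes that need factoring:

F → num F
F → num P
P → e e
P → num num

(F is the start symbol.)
Left-factoring is needed when two productions for the same non-terminal
share a common prefix on the right-hand side.

Productions for F:
  F → num F
  F → num P
Productions for P:
  P → e e
  P → num num

Found common prefix 'num' in productions for F

Answer: Yes, F has productions with common prefix 'num'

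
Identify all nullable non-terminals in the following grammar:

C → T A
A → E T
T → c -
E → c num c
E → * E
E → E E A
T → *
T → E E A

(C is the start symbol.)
None

A non-terminal is nullable if it can derive ε (the empty string): either it has an ε-production, or it has a production whose right-hand side consists entirely of nullable non-terminals.

There are no ε-productions, so no non-terminal can derive ε.
No non-terminals are nullable.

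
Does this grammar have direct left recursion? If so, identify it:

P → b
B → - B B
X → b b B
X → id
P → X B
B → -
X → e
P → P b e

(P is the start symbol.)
Yes, P is left-recursive

Direct left recursion occurs when N → N α for some non-terminal N (the right-hand side begins with the left-hand side itself).

P → b: starts with b
B → - B B: starts with '-'
X → b b B: starts with b
X → id: starts with id
P → X B: starts with X
B → -: starts with '-'
X → e: starts with e
P → P b e: LEFT RECURSIVE (starts with P)

The grammar has direct left recursion on: P.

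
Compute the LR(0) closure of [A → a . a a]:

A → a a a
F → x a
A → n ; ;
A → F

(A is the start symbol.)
{ [A → a . a a] }

Start with: [A → a . a a]
The dot precedes the terminal a, so nothing is added.

CLOSURE = { [A → a . a a] }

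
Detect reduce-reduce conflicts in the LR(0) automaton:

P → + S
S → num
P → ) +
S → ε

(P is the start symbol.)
A reduce-reduce conflict occurs when an LR(0) state has two complete items [A → α .] and [B → β .] — both call for a reduction, and with no lookahead the parser cannot choose between them.

Augment with P' → P and build the canonical LR(0) collection (I0 = CLOSURE({[P' → . P]}), then GOTO on every symbol after a dot until no new states appear). It has 7 states:
  I0: { [P → . ) +], [P → . + S], [P' → . P] }  — shift
  I1: { [P → ) . +] }  — shift
  I2: { [P → + . S], [S → . num], [S → .] }  — shift, reduce
  I3: { [P' → P .] }  — accept
  I4: { [P → + S .] }  — reduce
  I5: { [S → num .] }  — reduce
  I6: { [P → ) + .] }  — reduce

No state contains more than one complete item.

Answer: No reduce-reduce conflicts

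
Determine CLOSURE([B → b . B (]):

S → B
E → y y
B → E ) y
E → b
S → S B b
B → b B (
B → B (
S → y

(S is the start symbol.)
{ [B → . B (], [B → . E ) y], [B → . b B (], [B → b . B (], [E → . b], [E → . y y] }

Start with: [B → b . B (]
  [B → b . B (] has the dot before B: add [B → . E ) y], [B → . b B (], [B → . B (]
  [B → . E ) y] has the dot before E: add [E → . y y], [E → . b]
No further items can be added.

CLOSURE = { [B → . B (], [B → . E ) y], [B → . b B (], [B → b . B (], [E → . b], [E → . y y] }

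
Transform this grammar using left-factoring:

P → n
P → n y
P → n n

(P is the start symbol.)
P → n P'
P' → ε
P' → y
P' → n

Left-factoring transforms A → αβ₁ | αβ₂ into A → αA' and A' → β₁ | β₂
(α is the longest common prefix among the alternatives). Repeat until
no nonterminal has two alternatives with a common prefix.

Round 1: P has alternatives sharing prefix 'n'. Introduce P': P → n P'
  Add: P' → ε
  Add: P' → y
  Add: P' → n

No remaining common prefixes — done.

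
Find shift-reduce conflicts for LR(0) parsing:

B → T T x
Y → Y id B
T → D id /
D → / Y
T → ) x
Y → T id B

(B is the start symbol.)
Yes — I11: [D → / Y .] vs [Y → Y . id B]

A shift-reduce conflict occurs when an LR(0) state has both:
  - a complete (reduce) item [A → α .] (dot at the end), and
  - a shift item [B → β . c γ] (dot before a terminal).

Augment with B' → B and build the canonical LR(0) collection (I0 = CLOSURE({[B' → . B]}), then GOTO on every symbol after a dot until no new states appear). It has 17 states:
  I0: { [B → . T T x], [B' → . B], [D → . / Y], [T → . ) x], [T → . D id /] }  — shift
  I1: { [T → ) . x] }  — shift
  I2: { [D → . / Y], [D → / . Y], [T → . ) x], [T → . D id /], [Y → . T id B], [Y → . Y id B] }  — shift
  I3: { [B' → B .] }  — accept
  I4: { [T → D . id /] }  — shift
  I5: { [B → T . T x], [D → . / Y], [T → . ) x], [T → . D id /] }  — shift
  I6: { [B → T T . x] }  — shift
  I7: { [B → T T x .] }  — reduce
  I8: { [T → D id . /] }  — shift
  I9: { [T → D id / .] }  — reduce
  I10: { [Y → T . id B] }  — shift
  I11: { [D → / Y .], [Y → Y . id B] }  — shift, reduce
  I12: { [B → . T T x], [D → . / Y], [T → . ) x], [T → . D id /], [Y → Y id . B] }  — shift
  I13: { [Y → Y id B .] }  — reduce
  I14: { [B → . T T x], [D → . / Y], [T → . ) x], [T → . D id /], [Y → T id . B] }  — shift
  I15: { [Y → T id B .] }  — reduce
  I16: { [T → ) x .] }  — reduce

I11 contains reduce item [D → / Y .] and shift item [Y → Y . id B] — shift-reduce conflict.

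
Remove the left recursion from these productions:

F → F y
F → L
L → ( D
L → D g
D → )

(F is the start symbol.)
F is directly left-recursive. The standard transformation for
  A → A α₁ | ... | A α_m | β₁ | ... | β_n
is
  A  → β₁ A' | ... | β_n A'
  A' → α₁ A' | ... | α_m A' | ε

F → L becomes F → L F'
F → F y becomes F' → y F'
Add F' → ε

Productions for other non-terminals are unchanged:
  L → ( D
  L → D g
  D → )

Resulting grammar:
F → L F'
F' → y F'
F' → ε
L → ( D
L → D g
D → )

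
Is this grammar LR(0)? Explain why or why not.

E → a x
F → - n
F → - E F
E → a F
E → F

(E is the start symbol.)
Yes, the grammar is LR(0)

A grammar is LR(0) if no state in the canonical LR(0) collection has:
  - both a shift item (dot before a terminal) and a complete item (shift-reduce conflict), or
  - two or more complete items (reduce-reduce conflict; the accept item [E' → E .] counts as a complete item here).

Augment with E' → E and build the canonical LR(0) collection (I0 = CLOSURE({[E' → . E]}), then GOTO on every symbol after a dot until no new states appear). It has 10 states:
  I0: { [E → . F], [E → . a F], [E → . a x], [E' → . E], [F → . - E F], [F → . - n] }  — shift
  I1: { [E → . F], [E → . a F], [E → . a x], [F → - . E F], [F → - . n], [F → . - E F], [F → . - n] }  — shift
  I2: { [E' → E .] }  — accept
  I3: { [E → F .] }  — reduce
  I4: { [E → a . F], [E → a . x], [F → . - E F], [F → . - n] }  — shift
  I5: { [E → a F .] }  — reduce
  I6: { [E → a x .] }  — reduce
  I7: { [F → - E . F], [F → . - E F], [F → . - n] }  — shift
  I8: { [F → - n .] }  — reduce
  I9: { [F → - E F .] }  — reduce

Every state is either a pure shift/goto state or contains exactly one complete item and nothing to shift — no conflicts. The grammar is LR(0).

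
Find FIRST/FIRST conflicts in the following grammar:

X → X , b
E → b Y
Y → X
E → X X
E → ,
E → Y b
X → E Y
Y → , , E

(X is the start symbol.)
Yes. X → X ',' b / X → E Y on { ',', 'b' }; E → b Y / E → X X on { 'b' }; E → b Y / E → Y b on { 'b' }; E → X X / E → ',' on { ',' }; E → X X / E → Y b on { ',', 'b' }; E → ',' / E → Y b on { ',' }; Y → X / Y → ',' ',' E on { ',' }

FIRST sets of the non-terminals at (or reachable through a nullable prefix from) the front of some alternative:
  FIRST(X) = { ',', 'b' }
  FIRST(E) = { ',', 'b' }
  FIRST(Y) = { ',', 'b' }

Productions for X:
  X → X , b: FIRST = { ',', 'b' }
  X → E Y: FIRST = { ',', 'b' }
Productions for E:
  E → b Y: FIRST = { 'b' }
  E → X X: FIRST = { ',', 'b' }
  E → ,: FIRST = { ',' }
  E → Y b: FIRST = { ',', 'b' }
Productions for Y:
  Y → X: FIRST = { ',', 'b' }
  Y → , , E: FIRST = { ',' }

Conflict for X: X → X , b and X → E Y
  Overlap: { ',', 'b' }
Conflict for E: E → b Y and E → X X
  Overlap: { 'b' }
Conflict for E: E → b Y and E → Y b
  Overlap: { 'b' }
Conflict for E: E → X X and E → ,
  Overlap: { ',' }
Conflict for E: E → X X and E → Y b
  Overlap: { ',', 'b' }
Conflict for E: E → , and E → Y b
  Overlap: { ',' }
Conflict for Y: Y → X and Y → , , E
  Overlap: { ',' }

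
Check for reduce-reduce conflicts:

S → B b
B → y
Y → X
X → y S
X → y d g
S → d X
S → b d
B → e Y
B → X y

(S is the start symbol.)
No reduce-reduce conflicts

A reduce-reduce conflict occurs when an LR(0) state has two complete items [A → α .] and [B → β .] — both call for a reduction, and with no lookahead the parser cannot choose between them.

Augment with S' → S and build the canonical LR(0) collection (I0 = CLOSURE({[S' → . S]}), then GOTO on every symbol after a dot until no new states appear). It has 18 states:
  I0: { [B → . X y], [B → . e Y], [B → . y], [S → . B b], [S → . b d], [S → . d X], [S' → . S], [X → . y S], [X → . y d g] }  — shift
  I1: { [S → B . b] }  — shift
  I2: { [S' → S .] }  — accept
  I3: { [B → X . y] }  — shift
  I4: { [S → b . d] }  — shift
  I5: { [S → d . X], [X → . y S], [X → . y d g] }  — shift
  I6: { [B → e . Y], [X → . y S], [X → . y d g], [Y → . X] }  — shift
  I7: { [B → . X y], [B → . e Y], [B → . y], [B → y .], [S → . B b], [S → . b d], [S → . d X], [X → . y S], [X → . y d g], [X → y . S], [X → y . d g] }  — shift, reduce
  I8: { [X → y S .] }  — reduce
  I9: { [S → d . X], [X → . y S], [X → . y d g], [X → y d . g] }  — shift
  I10: { [S → d X .] }  — reduce
  I11: { [X → y d g .] }  — reduce
  I12: { [B → . X y], [B → . e Y], [B → . y], [S → . B b], [S → . b d], [S → . d X], [X → . y S], [X → . y d g], [X → y . S], [X → y . d g] }  — shift
  I13: { [Y → X .] }  — reduce
  I14: { [B → e Y .] }  — reduce
  I15: { [S → b d .] }  — reduce
  I16: { [B → X y .] }  — reduce
  I17: { [S → B b .] }  — reduce

No state contains more than one complete item.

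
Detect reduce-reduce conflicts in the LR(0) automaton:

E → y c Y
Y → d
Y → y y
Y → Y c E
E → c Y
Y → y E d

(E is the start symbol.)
Augment with E' → E and build the canonical LR(0) collection (I0 = CLOSURE({[E' → . E]}), then GOTO on every symbol after a dot until no new states appear). It has 14 states:
  I0: { [E → . c Y], [E → . y c Y], [E' → . E] }  — shift
  I1: { [E' → E .] }  — accept
  I2: { [E → c . Y], [Y → . Y c E], [Y → . d], [Y → . y E d], [Y → . y y] }  — shift
  I3: { [E → y . c Y] }  — shift
  I4: { [E → y c . Y], [Y → . Y c E], [Y → . d], [Y → . y E d], [Y → . y y] }  — shift
  I5: { [E → y c Y .], [Y → Y . c E] }  — shift, reduce
  I6: { [Y → d .] }  — reduce
  I7: { [E → . c Y], [E → . y c Y], [Y → y . E d], [Y → y . y] }  — shift
  I8: { [Y → y E . d] }  — shift
  I9: { [E → y . c Y], [Y → y y .] }  — shift, reduce
  I10: { [Y → y E d .] }  — reduce
  I11: { [E → . c Y], [E → . y c Y], [Y → Y c . E] }  — shift
  I12: { [Y → Y c E .] }  — reduce
  I13: { [E → c Y .], [Y → Y . c E] }  — shift, reduce

No state contains more than one complete item.

Answer: No reduce-reduce conflicts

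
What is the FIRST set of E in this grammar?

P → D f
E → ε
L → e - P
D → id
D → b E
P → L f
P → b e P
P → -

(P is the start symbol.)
{ ε }

From E → ε:
  - ε-production, so ε ∈ FIRST(E)

Collecting: FIRST(E) = { ε }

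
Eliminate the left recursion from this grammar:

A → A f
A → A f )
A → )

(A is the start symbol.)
A is directly left-recursive. The standard transformation for
  A → A α₁ | ... | A α_m | β₁ | ... | β_n
is
  A  → β₁ A' | ... | β_n A'
  A' → α₁ A' | ... | α_m A' | ε

A → ) becomes A → ) A'
A → A f becomes A' → f A'
A → A f ) becomes A' → f ) A'
Add A' → ε

Resulting grammar:
A → ) A'
A' → f A'
A' → f ) A'
A' → ε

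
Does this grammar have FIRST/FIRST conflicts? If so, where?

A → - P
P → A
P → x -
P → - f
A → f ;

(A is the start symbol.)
Yes. P → A / P → '-' f on { '-' }

A FIRST/FIRST conflict occurs when two productions N → α and N → β for the same non-terminal have FIRST(α) ∩ FIRST(β) ≠ ∅ (with ε ∈ FIRST of a nullable right-hand side, so two nullable alternatives also conflict).

FIRST sets of the non-terminals at (or reachable through a nullable prefix from) the front of some alternative:
  FIRST(A) = { '-', 'f' }

Productions for A:
  A → - P: FIRST = { '-' }
  A → f ;: FIRST = { 'f' }
Productions for P:
  P → A: FIRST = { '-', 'f' }
  P → x -: FIRST = { 'x' }
  P → - f: FIRST = { '-' }

Conflict for P: P → A and P → - f
  Overlap: { '-' }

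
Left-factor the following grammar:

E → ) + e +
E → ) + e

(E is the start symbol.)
E → ) + e E'
E' → +
E' → ε

Left-factoring transforms A → αβ₁ | αβ₂ into A → αA' and A' → β₁ | β₂
(α is the longest common prefix among the alternatives). Repeat until
no nonterminal has two alternatives with a common prefix.

Round 1: E has alternatives sharing prefix ') + e'. Introduce E': E → ) + e E'
  Add: E' → +
  Add: E' → ε

No remaining common prefixes — done.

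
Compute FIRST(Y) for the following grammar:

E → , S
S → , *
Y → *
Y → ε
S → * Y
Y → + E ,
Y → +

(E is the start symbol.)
{ '*', '+', ε }

To compute FIRST(Y), examine every production with Y on the left-hand side, reading each right-hand side left to right until a non-nullable symbol is reached.

From Y → *:
  - '*' is a terminal: add '*' and stop
From Y → ε:
  - ε-production, so ε ∈ FIRST(Y)
From Y → + E ,:
  - '+' is a terminal: add '+' and stop
From Y → +:
  - '+' is a terminal: add '+' and stop

Collecting: FIRST(Y) = { '*', '+', ε }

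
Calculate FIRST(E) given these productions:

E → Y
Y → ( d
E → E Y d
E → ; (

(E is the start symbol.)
To compute FIRST(E), examine every production with E on the left-hand side, reading each right-hand side left to right until a non-nullable symbol is reached.

FIRST sets of the other non-terminals involved (by the same procedure, iterated to a fixed point):
  FIRST(Y) = { '(' }

From E → Y:
  - Y is a non-terminal: add FIRST(Y) \ {ε} = { '(' }
    Y is not nullable, so stop
From E → E Y d:
  - E is the symbol being defined: contributes nothing new
    E is not nullable, so stop
From E → ; (:
  - ';' is a terminal: add ';' and stop

Collecting: FIRST(E) = { '(', ';' }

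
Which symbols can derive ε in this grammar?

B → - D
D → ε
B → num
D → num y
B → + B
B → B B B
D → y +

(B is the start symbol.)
ε-productions: D → ε
So D is immediately nullable.
No further non-terminal can be added: every production for the remaining non-terminals contains a terminal or a non-nullable non-terminal.
Nullable = { 'D' }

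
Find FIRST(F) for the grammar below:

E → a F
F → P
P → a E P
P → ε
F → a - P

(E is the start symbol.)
To compute FIRST(F), examine every production with F on the left-hand side, reading each right-hand side left to right until a non-nullable symbol is reached.

FIRST sets of the other non-terminals involved (by the same procedure, iterated to a fixed point):
  FIRST(P) = { 'a', ε }

From F → P:
  - P is a non-terminal: add FIRST(P) \ {ε} = { 'a' }
    P is nullable and nothing follows, so the whole right-hand side can vanish: ε ∈ FIRST(F)
From F → a - P:
  - a is a terminal: add 'a' and stop

Collecting: FIRST(F) = { 'a', ε }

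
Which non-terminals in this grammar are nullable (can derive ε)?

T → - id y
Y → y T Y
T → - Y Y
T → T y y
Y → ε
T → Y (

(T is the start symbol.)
A non-terminal is nullable if it can derive ε (the empty string): either it has an ε-production, or it has a production whose right-hand side consists entirely of nullable non-terminals.

ε-productions: Y → ε
So Y is immediately nullable.
No further non-terminal can be added: every production for the remaining non-terminals contains a terminal or a non-nullable non-terminal.
Nullable = { 'Y' }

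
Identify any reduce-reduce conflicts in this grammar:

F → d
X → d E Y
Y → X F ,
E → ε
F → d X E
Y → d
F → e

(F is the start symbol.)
A reduce-reduce conflict occurs when an LR(0) state has two complete items [A → α .] and [B → β .] — both call for a reduction, and with no lookahead the parser cannot choose between them.

Augment with F' → F and build the canonical LR(0) collection (I0 = CLOSURE({[F' → . F]}), then GOTO on every symbol after a dot until no new states appear). It has 13 states:
  I0: { [F → . d X E], [F → . d], [F → . e], [F' → . F] }  — shift
  I1: { [F' → F .] }  — accept
  I2: { [F → d . X E], [F → d .], [X → . d E Y] }  — shift, reduce
  I3: { [F → e .] }  — reduce
  I4: { [E → .], [F → d X . E] }  — reduce
  I5: { [E → .], [X → d . E Y] }  — reduce
  I6: { [X → . d E Y], [X → d E . Y], [Y → . X F ,], [Y → . d] }  — shift
  I7: { [F → . d X E], [F → . d], [F → . e], [Y → X . F ,] }  — shift
  I8: { [X → d E Y .] }  — reduce
  I9: { [E → .], [X → d . E Y], [Y → d .] }  — 2 reduces
  I10: { [Y → X F . ,] }  — shift
  I11: { [Y → X F , .] }  — reduce
  I12: { [F → d X E .] }  — reduce

I9 contains complete items [E → .], [Y → d .] — reduce-reduce conflict.

Answer: Yes — I9: [E → .] vs [Y → d .]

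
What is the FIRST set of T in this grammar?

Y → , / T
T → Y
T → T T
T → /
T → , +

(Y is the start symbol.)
To compute FIRST(T), examine every production with T on the left-hand side, reading each right-hand side left to right until a non-nullable symbol is reached.

FIRST sets of the other non-terminals involved (by the same procedure, iterated to a fixed point):
  FIRST(Y) = { ',' }

From T → Y:
  - Y is a non-terminal: add FIRST(Y) \ {ε} = { ',' }
    Y is not nullable, so stop
From T → T T:
  - T is the symbol being defined: contributes nothing new
    T is not nullable, so stop
From T → /:
  - '/' is a terminal: add '/' and stop
From T → , +:
  - ',' is a terminal: add ',' and stop

Collecting: FIRST(T) = { ',', '/' }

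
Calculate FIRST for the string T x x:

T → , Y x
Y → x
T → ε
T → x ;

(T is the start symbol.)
{ ',', 'x' }

FIRST sets of the non-terminals involved (from the grammar, by fixed-point iteration):
  FIRST(T) = { ',', 'x', ε }

To compute FIRST(T x x), process the symbols left to right:
Symbol T is a non-terminal. Add FIRST(T) \ {ε} = { ',', 'x' }
T is nullable (ε ∈ FIRST(T)), continue to the next symbol.
Symbol x is a terminal. Add 'x' and stop.
FIRST(T x x) = { ',', 'x' }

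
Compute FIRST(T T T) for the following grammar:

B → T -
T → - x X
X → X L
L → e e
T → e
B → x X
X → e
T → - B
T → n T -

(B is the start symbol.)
{ '-', 'e', 'n' }

FIRST sets of the non-terminals involved (from the grammar, by fixed-point iteration):
  FIRST(T) = { '-', 'e', 'n' }

To compute FIRST(T T T), process the symbols left to right:
Symbol T is a non-terminal. Add FIRST(T) \ {ε} = { '-', 'e', 'n' }
T is not nullable (ε ∉ FIRST(T)), so stop here.
FIRST(T T T) = { '-', 'e', 'n' }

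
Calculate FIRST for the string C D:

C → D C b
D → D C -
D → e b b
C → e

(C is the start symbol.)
{ 'e' }

FIRST sets of the non-terminals involved (from the grammar, by fixed-point iteration):
  FIRST(C) = { 'e' }

To compute FIRST(C D), process the symbols left to right:
Symbol C is a non-terminal. Add FIRST(C) \ {ε} = { 'e' }
C is not nullable (ε ∉ FIRST(C)), so stop here.
FIRST(C D) = { 'e' }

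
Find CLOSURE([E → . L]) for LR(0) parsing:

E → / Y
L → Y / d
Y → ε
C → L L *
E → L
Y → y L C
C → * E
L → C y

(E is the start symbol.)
{ [C → . * E], [C → . L L *], [E → . L], [L → . C y], [L → . Y / d], [Y → . y L C], [Y → .] }

To compute CLOSURE, for each item [A → α.Bβ] where B is a non-terminal, add [B → .γ] for all productions B → γ; repeat for the newly added items until nothing changes.

Start with: [E → . L]
  [E → . L] has the dot before L: add [L → . Y / d], [L → . C y]
  [L → . Y / d] has the dot before Y: add [Y → .], [Y → . y L C]
  [L → . C y] has the dot before C: add [C → . L L *], [C → . * E]
No further items can be added.

CLOSURE = { [C → . * E], [C → . L L *], [E → . L], [L → . C y], [L → . Y / d], [Y → . y L C], [Y → .] }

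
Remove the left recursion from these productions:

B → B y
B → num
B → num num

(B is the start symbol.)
B → num B'
B → num num B'
B' → y B'
B' → ε

B is directly left-recursive. The standard transformation for
  A → A α₁ | ... | A α_m | β₁ | ... | β_n
is
  A  → β₁ A' | ... | β_n A'
  A' → α₁ A' | ... | α_m A' | ε

B → num becomes B → num B'
B → num num becomes B → num num B'
B → B y becomes B' → y B'
Add B' → ε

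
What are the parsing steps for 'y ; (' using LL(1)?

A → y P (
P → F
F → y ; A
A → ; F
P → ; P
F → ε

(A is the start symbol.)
Stack is shown with the top on the left.

Stack    Input    Action
------------------------
A $      y ; ( $  output A → y P (
y P ( $  y ; ( $  match 'y'
P ( $    ; ( $    output P → ; P
; P ( $  ; ( $    match ';'
P ( $    ( $      output P → F
F ( $    ( $      output F → ε
( $      ( $      match '('
$        $        accept

The string is accepted.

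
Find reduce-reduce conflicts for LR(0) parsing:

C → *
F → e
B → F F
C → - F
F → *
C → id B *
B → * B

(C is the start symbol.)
No reduce-reduce conflicts

Augment with C' → C and build the canonical LR(0) collection (I0 = CLOSURE({[C' → . C]}), then GOTO on every symbol after a dot until no new states appear). It has 14 states:
  I0: { [C → . *], [C → . - F], [C → . id B *], [C' → . C] }  — shift
  I1: { [C → * .] }  — reduce
  I2: { [C → - . F], [F → . *], [F → . e] }  — shift
  I3: { [C' → C .] }  — accept
  I4: { [B → . * B], [B → . F F], [C → id . B *], [F → . *], [F → . e] }  — shift
  I5: { [B → * . B], [B → . * B], [B → . F F], [F → * .], [F → . *], [F → . e] }  — shift, reduce
  I6: { [C → id B . *] }  — shift
  I7: { [B → F . F], [F → . *], [F → . e] }  — shift
  I8: { [F → e .] }  — reduce
  I9: { [F → * .] }  — reduce
  I10: { [B → F F .] }  — reduce
  I11: { [C → id B * .] }  — reduce
  I12: { [B → * B .] }  — reduce
  I13: { [C → - F .] }  — reduce

No state contains more than one complete item.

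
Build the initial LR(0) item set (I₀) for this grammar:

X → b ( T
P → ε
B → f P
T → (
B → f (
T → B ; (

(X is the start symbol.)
{ [X → . b ( T], [X' → . X] }

First, augment the grammar with X' → X
I₀ = CLOSURE({ [X' → . X] }):
  [X' → . X] has the dot before X: add [X → . b ( T]
No further items can be added.

I₀ = { [X → . b ( T], [X' → . X] }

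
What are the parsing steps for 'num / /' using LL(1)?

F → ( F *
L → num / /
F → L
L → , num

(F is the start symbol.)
LL(1) parsing maintains a stack (initially the start symbol over $) and the input. At each step: if the stack top is a terminal, match it against the current input token; if it is a non-terminal N, replace it with the RHS of M[N, lookahead] (the unique production whose predict set contains the lookahead).

Stack is shown with the top on the left.

Stack      Input      Action
----------------------------
F $        num / / $  output F → L
L $        num / / $  output L → num / /
num / / $  num / / $  match 'num'
/ / $      / / $      match '/'
/ $        / $        match '/'
$          $          accept

The string is accepted.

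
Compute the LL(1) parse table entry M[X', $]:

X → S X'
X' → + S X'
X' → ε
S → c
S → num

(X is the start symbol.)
To find M[X', $], we find productions for X' where $ is in the predict set (PREDICT(N → α) = (FIRST(α) \ {ε}) ∪ (FOLLOW(N) if α ⇒* ε)).

Relevant sets:
  FOLLOW(X') = { $ }

X' → + S X': PREDICT = { '+' }
X' → ε: PREDICT = { $ }
  $ is in predict set, so this production goes in M[X', $]

M[X', $] = X' → ε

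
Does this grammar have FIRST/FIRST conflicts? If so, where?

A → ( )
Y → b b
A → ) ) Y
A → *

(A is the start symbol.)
A FIRST/FIRST conflict occurs when two productions N → α and N → β for the same non-terminal have FIRST(α) ∩ FIRST(β) ≠ ∅ (with ε ∈ FIRST of a nullable right-hand side, so two nullable alternatives also conflict).

Productions for A:
  A → ( ): FIRST = { '(' }
  A → ) ) Y: FIRST = { ')' }
  A → *: FIRST = { '*' }
Y has only one production, so no FIRST/FIRST conflict is possible there.

All alternatives of each non-terminal have pairwise disjoint FIRST sets.

Answer: No FIRST/FIRST conflicts.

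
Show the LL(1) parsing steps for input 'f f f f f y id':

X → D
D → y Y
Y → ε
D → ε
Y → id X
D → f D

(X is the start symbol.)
LL(1) parsing maintains a stack (initially the start symbol over $) and the input. At each step: if the stack top is a terminal, match it against the current input token; if it is a non-terminal N, replace it with the RHS of M[N, lookahead] (the unique production whose predict set contains the lookahead).

Stack is shown with the top on the left.

Stack   Input             Action
--------------------------------
X $     f f f f f y id $  output X → D
D $     f f f f f y id $  output D → f D
f D $   f f f f f y id $  match 'f'
D $     f f f f y id $    output D → f D
f D $   f f f f y id $    match 'f'
D $     f f f y id $      output D → f D
f D $   f f f y id $      match 'f'
D $     f f y id $        output D → f D
f D $   f f y id $        match 'f'
D $     f y id $          output D → f D
f D $   f y id $          match 'f'
D $     y id $            output D → y Y
y Y $   y id $            match 'y'
Y $     id $              output Y → id X
id X $  id $              match 'id'
X $     $                 output X → D
D $     $                 output D → ε
$       $                 accept

The string is accepted.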